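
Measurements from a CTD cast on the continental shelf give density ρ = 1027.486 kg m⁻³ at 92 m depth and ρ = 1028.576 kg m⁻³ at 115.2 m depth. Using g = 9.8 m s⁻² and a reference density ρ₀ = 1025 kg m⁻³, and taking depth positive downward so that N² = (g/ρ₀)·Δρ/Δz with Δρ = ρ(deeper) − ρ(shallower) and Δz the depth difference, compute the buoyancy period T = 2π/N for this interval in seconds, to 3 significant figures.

Δρ = 1028.576 − 1027.486 = 1.090 kg m⁻³ over Δz = 115.2 − 92 = 23.2 m.
N² = (9.8/1025) × (1.090/23.2) = 4.4920 × 10⁻⁴ s⁻².
N = √(4.4920 × 10⁻⁴) = 0.021194 rad s⁻¹, so T = 2π/N = 296.46 s ≈ 296 s.

296 s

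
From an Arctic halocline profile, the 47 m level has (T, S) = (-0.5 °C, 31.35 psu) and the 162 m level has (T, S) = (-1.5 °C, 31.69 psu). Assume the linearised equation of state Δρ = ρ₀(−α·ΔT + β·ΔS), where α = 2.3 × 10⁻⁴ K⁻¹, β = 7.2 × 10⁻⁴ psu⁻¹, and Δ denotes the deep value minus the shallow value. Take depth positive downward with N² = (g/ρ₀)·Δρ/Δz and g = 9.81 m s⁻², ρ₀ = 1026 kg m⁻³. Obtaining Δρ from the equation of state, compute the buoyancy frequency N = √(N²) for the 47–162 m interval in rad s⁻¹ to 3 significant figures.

6.36 × 10⁻³ rad s⁻¹

ΔT = -1.0 K, ΔS = +0.34 psu (deep − shallow).
Δρ/ρ₀ = −αΔT + βΔS = 2.30 × 10⁻⁴ + 2.448 × 10⁻⁴ = 4.748 × 10⁻⁴, so Δρ ≈ 0.4871 kg m⁻³.
N² = (g/ρ₀)·Δρ/Δz = g·(Δρ/ρ₀)/Δz = 9.81 × 4.748 × 10⁻⁴ / 115 = 4.0503 × 10⁻⁵ s⁻².
N = √(4.0503 × 10⁻⁵) = 6.3642 × 10⁻³ rad s⁻¹ ≈ 6.36 × 10⁻³ rad s⁻¹.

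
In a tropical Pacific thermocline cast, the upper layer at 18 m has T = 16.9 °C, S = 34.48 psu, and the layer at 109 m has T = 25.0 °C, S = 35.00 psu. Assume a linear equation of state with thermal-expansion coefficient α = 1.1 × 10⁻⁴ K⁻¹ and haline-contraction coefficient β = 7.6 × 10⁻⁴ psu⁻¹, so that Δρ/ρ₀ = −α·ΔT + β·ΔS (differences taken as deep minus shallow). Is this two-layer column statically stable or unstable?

ΔT = 25.0 − 16.9 = +8.1 K and ΔS = 35.00 − 34.48 = +0.52 psu (deep − shallow).
−αΔT = -8.91 × 10⁻⁴; βΔS = 3.952 × 10⁻⁴; sum Δρ/ρ₀ = -4.958 × 10⁻⁴.
Δρ/ρ₀ < 0, so Δρ < 0: deeper water is lighter → statically unstable; the column would overturn.

unstable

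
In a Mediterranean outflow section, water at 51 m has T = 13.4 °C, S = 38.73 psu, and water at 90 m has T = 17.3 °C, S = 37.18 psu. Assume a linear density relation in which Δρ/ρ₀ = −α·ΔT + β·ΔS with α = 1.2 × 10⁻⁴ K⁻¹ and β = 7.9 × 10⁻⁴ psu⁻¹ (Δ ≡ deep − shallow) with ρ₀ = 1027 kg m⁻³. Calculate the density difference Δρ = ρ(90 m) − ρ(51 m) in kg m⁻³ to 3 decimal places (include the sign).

-1.738 kg m⁻³

ΔT = +3.9 K, ΔS = -1.55 psu (deep − shallow).
Δρ/ρ₀ = −(1.2 × 10⁻⁴)(+3.9) + (7.9 × 10⁻⁴)(-1.55) = -1.6925 × 10⁻³.
Δρ = 1027 × (-1.6925 × 10⁻³) = -1.738 kg m⁻³.
Negative Δρ: lighter below, statically unstable.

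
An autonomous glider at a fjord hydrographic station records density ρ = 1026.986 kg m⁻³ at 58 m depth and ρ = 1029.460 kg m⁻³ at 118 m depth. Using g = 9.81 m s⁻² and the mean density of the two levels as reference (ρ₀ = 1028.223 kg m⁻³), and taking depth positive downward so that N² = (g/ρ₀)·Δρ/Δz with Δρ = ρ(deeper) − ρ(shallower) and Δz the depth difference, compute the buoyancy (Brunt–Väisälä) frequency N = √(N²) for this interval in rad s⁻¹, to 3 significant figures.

0.0198 rad s⁻¹

Δρ = 1029.460 − 1026.986 = 2.474 kg m⁻³ over Δz = 118 − 58 = 60 m.
N² = (9.81/1028.223) × (2.474/60) = 3.9340 × 10⁻⁴ s⁻².
N = √(3.9340 × 10⁻⁴) = 0.019834 rad s⁻¹ ≈ 0.0198 rad s⁻¹.
N² > 0, so the interval is statically stable.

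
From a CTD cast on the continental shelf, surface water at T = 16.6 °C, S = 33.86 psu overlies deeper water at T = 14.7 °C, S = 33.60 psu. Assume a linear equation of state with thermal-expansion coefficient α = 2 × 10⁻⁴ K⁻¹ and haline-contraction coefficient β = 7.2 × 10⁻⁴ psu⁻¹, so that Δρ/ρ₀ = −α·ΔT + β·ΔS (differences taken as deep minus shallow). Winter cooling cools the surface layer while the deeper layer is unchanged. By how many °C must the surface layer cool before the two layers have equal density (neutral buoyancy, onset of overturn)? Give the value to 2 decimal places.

0.96 °C

Neutral buoyancy requires Δρ = 0, i.e. −α(T_deep − T_surf′) + β(S_deep − S_surf) = 0.
T_surf′ = T_deep − (β/α)·ΔS = 14.7 − (7.2 × 10⁻⁴/2 × 10⁻⁴)·(-0.26) = 15.6360 °C.
Cooling required: 16.6 − (15.6360) = 0.9640 °C.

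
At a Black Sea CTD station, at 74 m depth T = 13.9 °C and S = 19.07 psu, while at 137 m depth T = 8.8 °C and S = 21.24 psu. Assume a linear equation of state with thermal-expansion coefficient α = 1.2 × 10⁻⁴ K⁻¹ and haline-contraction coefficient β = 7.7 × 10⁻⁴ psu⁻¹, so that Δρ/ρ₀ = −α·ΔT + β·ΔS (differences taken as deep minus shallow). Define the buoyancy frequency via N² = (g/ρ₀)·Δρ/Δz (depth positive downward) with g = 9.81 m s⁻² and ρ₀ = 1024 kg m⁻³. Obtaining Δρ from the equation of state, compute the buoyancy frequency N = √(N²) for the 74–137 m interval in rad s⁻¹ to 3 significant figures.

0.0189 rad s⁻¹

ΔT = -5.1 K, ΔS = +2.17 psu (deep − shallow).
Δρ/ρ₀ = −αΔT + βΔS = 6.12 × 10⁻⁴ + 1.6709 × 10⁻³ = 2.2829 × 10⁻³, so Δρ ≈ 2.338 kg m⁻³.
N² = (g/ρ₀)·Δρ/Δz = g·(Δρ/ρ₀)/Δz = 9.81 × 2.2829 × 10⁻³ / 63 = 3.5548 × 10⁻⁴ s⁻².
N = √(3.5548 × 10⁻⁴) = 0.018854 rad s⁻¹ ≈ 0.0189 rad s⁻¹.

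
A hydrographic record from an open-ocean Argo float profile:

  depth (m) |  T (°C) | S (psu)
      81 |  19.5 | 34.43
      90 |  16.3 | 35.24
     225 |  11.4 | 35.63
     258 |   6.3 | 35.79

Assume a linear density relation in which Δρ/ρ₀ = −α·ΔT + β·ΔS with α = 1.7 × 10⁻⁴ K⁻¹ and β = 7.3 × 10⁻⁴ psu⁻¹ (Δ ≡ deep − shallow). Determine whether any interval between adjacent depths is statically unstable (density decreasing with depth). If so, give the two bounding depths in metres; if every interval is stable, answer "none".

none

Evaluate Δρ/ρ₀ = −αΔT + βΔS across each adjacent pair:
  81–90 m: −αΔT+βΔS = −(1.7 × 10⁻⁴)(-3.2)+(7.3 × 10⁻⁴)(+0.81) = 1.1 × 10⁻³ → stable
  90–225 m: −αΔT+βΔS = −(1.7 × 10⁻⁴)(-4.9)+(7.3 × 10⁻⁴)(+0.39) = 1.1 × 10⁻³ → stable
  225–258 m: −αΔT+βΔS = −(1.7 × 10⁻⁴)(-5.1)+(7.3 × 10⁻⁴)(+0.16) = 9.8 × 10⁻⁴ → stable
Every interval has Δρ > 0: the column is stably stratified throughout.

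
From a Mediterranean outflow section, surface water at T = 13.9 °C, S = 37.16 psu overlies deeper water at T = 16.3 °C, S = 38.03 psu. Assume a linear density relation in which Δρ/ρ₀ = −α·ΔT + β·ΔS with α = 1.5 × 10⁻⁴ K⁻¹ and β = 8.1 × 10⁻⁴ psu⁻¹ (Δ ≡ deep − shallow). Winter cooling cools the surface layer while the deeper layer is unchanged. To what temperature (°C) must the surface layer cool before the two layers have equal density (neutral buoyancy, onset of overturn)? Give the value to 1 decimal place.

Neutral buoyancy requires Δρ = 0, i.e. −α(T_deep − T_surf′) + β(S_deep − S_surf) = 0.
T_surf′ = T_deep − (β/α)·ΔS = 16.3 − (8.1 × 10⁻⁴/1.5 × 10⁻⁴)·(+0.87) = 11.602 °C.
Cooling required: 13.9 − (11.602) = 2.298 °C.

11.6 °C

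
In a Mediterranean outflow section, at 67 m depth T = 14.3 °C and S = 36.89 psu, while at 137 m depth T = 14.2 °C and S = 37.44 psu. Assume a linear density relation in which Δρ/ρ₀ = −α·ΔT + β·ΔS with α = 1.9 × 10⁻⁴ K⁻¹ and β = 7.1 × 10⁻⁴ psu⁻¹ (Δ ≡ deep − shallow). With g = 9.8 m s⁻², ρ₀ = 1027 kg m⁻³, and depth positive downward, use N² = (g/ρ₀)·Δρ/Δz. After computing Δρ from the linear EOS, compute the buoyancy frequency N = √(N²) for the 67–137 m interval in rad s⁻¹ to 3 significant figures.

7.57 × 10⁻³ rad s⁻¹

ΔT = -0.1 K, ΔS = +0.55 psu (deep − shallow).
Δρ/ρ₀ = −αΔT + βΔS = 1.90 × 10⁻⁵ + 3.905 × 10⁻⁴ = 4.095 × 10⁻⁴, so Δρ ≈ 0.4206 kg m⁻³.
N² = (g/ρ₀)·Δρ/Δz = g·(Δρ/ρ₀)/Δz = 9.8 × 4.095 × 10⁻⁴ / 70 = 5.7330 × 10⁻⁵ s⁻².
N = √(5.7330 × 10⁻⁵) = 7.5717 × 10⁻³ rad s⁻¹ ≈ 7.57 × 10⁻³ rad s⁻¹.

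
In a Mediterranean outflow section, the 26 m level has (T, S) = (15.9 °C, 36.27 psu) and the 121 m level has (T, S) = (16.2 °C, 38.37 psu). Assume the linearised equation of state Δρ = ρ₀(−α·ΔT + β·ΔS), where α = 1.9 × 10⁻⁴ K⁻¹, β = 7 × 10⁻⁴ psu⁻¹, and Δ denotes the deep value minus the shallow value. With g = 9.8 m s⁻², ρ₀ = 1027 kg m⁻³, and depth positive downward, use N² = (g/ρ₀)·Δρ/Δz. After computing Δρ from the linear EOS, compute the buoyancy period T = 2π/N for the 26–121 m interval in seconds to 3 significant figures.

ΔT = +0.3 K, ΔS = +2.10 psu (deep − shallow).
Δρ/ρ₀ = −αΔT + βΔS = -5.70 × 10⁻⁵ + 1.47 × 10⁻³ = 1.413 × 10⁻³, so Δρ ≈ 1.451 kg m⁻³.
N² = (g/ρ₀)·Δρ/Δz = g·(Δρ/ρ₀)/Δz = 9.8 × 1.413 × 10⁻³ / 95 = 1.4576 × 10⁻⁴ s⁻².
N = √(1.4576 × 10⁻⁴) = 0.012073 rad s⁻¹ → T = 2π/N = 520.43 s ≈ 520 s.

520 s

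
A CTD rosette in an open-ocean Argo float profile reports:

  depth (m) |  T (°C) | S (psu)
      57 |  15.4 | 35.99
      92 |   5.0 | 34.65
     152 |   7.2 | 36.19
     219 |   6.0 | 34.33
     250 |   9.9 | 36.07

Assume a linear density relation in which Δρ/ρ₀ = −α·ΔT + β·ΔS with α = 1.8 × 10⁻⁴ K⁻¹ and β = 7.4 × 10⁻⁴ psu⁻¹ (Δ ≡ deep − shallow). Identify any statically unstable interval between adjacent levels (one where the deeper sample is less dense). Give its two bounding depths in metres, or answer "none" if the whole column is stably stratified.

152–219 m

Evaluate Δρ/ρ₀ = −αΔT + βΔS across each adjacent pair:
  57–92 m: −αΔT+βΔS = −(1.8 × 10⁻⁴)(-10.4)+(7.4 × 10⁻⁴)(-1.34) = 8.8 × 10⁻⁴ → stable
  92–152 m: −αΔT+βΔS = −(1.8 × 10⁻⁴)(+2.2)+(7.4 × 10⁻⁴)(+1.54) = 7.4 × 10⁻⁴ → stable
  152–219 m: −αΔT+βΔS = −(1.8 × 10⁻⁴)(-1.2)+(7.4 × 10⁻⁴)(-1.86) = -1.2 × 10⁻³ → UNSTABLE
  219–250 m: −αΔT+βΔS = −(1.8 × 10⁻⁴)(+3.9)+(7.4 × 10⁻⁴)(+1.74) = 5.9 × 10⁻⁴ → stable
The 152–219 m interval has Δρ < 0: lighter water underlies denser water.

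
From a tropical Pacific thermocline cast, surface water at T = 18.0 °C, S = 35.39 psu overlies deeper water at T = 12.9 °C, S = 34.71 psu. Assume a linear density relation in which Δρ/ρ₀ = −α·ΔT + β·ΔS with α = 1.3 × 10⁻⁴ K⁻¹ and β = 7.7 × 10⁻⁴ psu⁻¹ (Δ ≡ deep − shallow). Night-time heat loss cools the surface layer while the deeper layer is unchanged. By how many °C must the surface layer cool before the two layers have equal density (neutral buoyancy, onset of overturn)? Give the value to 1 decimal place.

1.1 °C

Neutral buoyancy requires Δρ = 0, i.e. −α(T_deep − T_surf′) + β(S_deep − S_surf) = 0.
T_surf′ = T_deep − (β/α)·ΔS = 12.9 − (7.7 × 10⁻⁴/1.3 × 10⁻⁴)·(-0.68) = 16.928 °C.
Cooling required: 18.0 − (16.928) = 1.072 °C.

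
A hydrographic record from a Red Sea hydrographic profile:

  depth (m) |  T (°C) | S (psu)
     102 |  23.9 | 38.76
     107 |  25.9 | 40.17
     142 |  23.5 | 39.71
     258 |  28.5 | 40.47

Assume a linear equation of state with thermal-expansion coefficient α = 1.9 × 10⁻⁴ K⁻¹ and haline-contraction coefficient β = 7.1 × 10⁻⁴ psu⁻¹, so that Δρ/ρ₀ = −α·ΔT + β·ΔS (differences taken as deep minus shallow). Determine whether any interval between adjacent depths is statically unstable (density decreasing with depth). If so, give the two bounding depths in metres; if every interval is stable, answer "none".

Evaluate Δρ/ρ₀ = −αΔT + βΔS across each adjacent pair:
  102–107 m: −αΔT+βΔS = −(1.9 × 10⁻⁴)(+2.0)+(7.1 × 10⁻⁴)(+1.41) = 6.2 × 10⁻⁴ → stable
  107–142 m: −αΔT+βΔS = −(1.9 × 10⁻⁴)(-2.4)+(7.1 × 10⁻⁴)(-0.46) = 1.3 × 10⁻⁴ → stable
  142–258 m: −αΔT+βΔS = −(1.9 × 10⁻⁴)(+5.0)+(7.1 × 10⁻⁴)(+0.76) = -4.1 × 10⁻⁴ → UNSTABLE
The 142–258 m interval has Δρ < 0: lighter water underlies denser water.

142–258 m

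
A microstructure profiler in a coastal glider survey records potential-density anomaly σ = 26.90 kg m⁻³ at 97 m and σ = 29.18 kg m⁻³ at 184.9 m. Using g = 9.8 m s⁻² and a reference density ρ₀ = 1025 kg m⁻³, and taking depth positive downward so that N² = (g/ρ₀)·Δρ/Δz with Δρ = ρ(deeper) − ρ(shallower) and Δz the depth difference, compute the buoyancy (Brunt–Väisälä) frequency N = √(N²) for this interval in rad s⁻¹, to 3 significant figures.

0.0157 rad s⁻¹

Δρ = 1029.18 − 1026.90 = 2.28 kg m⁻³ over Δz = 184.9 − 97 = 87.9 m.
N² = (9.8/1025) × (2.28/87.9) = 2.4800 × 10⁻⁴ s⁻².
N = √(2.4800 × 10⁻⁴) = 0.015748 rad s⁻¹ ≈ 0.0157 rad s⁻¹.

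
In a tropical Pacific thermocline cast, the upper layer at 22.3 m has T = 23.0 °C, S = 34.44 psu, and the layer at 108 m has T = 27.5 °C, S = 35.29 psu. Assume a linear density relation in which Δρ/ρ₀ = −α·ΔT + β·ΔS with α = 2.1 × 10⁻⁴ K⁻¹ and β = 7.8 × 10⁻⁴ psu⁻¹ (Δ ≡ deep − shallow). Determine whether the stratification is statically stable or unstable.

unstable

ΔT = 27.5 − 23.0 = +4.5 K and ΔS = 35.29 − 34.44 = +0.85 psu (deep − shallow).
−αΔT = -9.45 × 10⁻⁴; βΔS = 6.63 × 10⁻⁴; sum Δρ/ρ₀ = -2.82 × 10⁻⁴.
Δρ/ρ₀ < 0, so Δρ < 0: deeper water is lighter → statically unstable; the column would overturn.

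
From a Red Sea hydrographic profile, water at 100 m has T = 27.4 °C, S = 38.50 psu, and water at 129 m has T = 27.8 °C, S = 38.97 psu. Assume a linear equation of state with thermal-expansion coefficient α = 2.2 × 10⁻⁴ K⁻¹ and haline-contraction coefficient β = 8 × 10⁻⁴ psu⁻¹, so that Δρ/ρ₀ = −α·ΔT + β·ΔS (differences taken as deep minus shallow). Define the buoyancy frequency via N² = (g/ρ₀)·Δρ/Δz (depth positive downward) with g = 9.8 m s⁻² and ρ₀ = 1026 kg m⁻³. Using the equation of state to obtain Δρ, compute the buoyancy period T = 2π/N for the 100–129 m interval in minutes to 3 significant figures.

10.6 min

ΔT = +0.4 K, ΔS = +0.47 psu (deep − shallow).
Δρ/ρ₀ = −αΔT + βΔS = -8.80 × 10⁻⁵ + 3.76 × 10⁻⁴ = 2.88 × 10⁻⁴, so Δρ ≈ 0.2955 kg m⁻³.
N² = (g/ρ₀)·Δρ/Δz = g·(Δρ/ρ₀)/Δz = 9.8 × 2.88 × 10⁻⁴ / 29 = 9.7324 × 10⁻⁵ s⁻².
N = √(9.7324 × 10⁻⁵) = 9.8653 × 10⁻³ rad s⁻¹ → T = 2π/N = 636.90 s = 10.615 min ≈ 10.6 min.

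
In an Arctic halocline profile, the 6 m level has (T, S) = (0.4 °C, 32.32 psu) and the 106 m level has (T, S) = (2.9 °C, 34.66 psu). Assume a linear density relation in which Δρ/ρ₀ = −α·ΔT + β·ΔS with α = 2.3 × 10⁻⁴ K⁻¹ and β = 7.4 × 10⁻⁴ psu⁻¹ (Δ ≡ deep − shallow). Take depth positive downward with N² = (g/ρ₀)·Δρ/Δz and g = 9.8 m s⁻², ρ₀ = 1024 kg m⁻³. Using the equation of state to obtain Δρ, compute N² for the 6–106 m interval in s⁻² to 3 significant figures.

1.13 × 10⁻⁴ s⁻²

ΔT = +2.5 K, ΔS = +2.34 psu (deep − shallow).
Δρ/ρ₀ = −αΔT + βΔS = -5.75 × 10⁻⁴ + 1.7316 × 10⁻³ = 1.1566 × 10⁻³, so Δρ ≈ 1.184 kg m⁻³.
N² = (g/ρ₀)·Δρ/Δz = g·(Δρ/ρ₀)/Δz = 9.8 × 1.1566 × 10⁻³ / 100 = 1.1335 × 10⁻⁴ s⁻² ≈ 1.13 × 10⁻⁴ s⁻².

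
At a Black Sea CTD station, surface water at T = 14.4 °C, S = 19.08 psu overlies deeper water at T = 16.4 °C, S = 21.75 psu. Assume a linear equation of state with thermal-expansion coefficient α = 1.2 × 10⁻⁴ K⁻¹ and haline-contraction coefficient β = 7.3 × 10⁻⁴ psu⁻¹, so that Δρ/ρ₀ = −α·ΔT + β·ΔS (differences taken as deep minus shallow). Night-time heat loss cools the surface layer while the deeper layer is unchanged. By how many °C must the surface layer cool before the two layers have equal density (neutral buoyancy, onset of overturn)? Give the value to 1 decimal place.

Neutral buoyancy requires Δρ = 0, i.e. −α(T_deep − T_surf′) + β(S_deep − S_surf) = 0.
T_surf′ = T_deep − (β/α)·ΔS = 16.4 − (7.3 × 10⁻⁴/1.2 × 10⁻⁴)·(+2.67) = 0.157 °C.
Cooling required: 14.4 − (0.157) = 14.243 °C.

14.2 °C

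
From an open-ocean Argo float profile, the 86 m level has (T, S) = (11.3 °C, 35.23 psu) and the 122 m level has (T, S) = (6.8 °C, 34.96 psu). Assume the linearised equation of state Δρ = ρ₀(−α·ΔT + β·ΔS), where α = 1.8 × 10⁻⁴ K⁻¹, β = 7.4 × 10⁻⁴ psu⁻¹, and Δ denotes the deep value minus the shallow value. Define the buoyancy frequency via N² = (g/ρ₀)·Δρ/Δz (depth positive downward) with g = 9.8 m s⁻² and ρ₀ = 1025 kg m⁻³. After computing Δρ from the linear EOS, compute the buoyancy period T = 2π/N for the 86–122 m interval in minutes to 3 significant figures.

8.13 min

ΔT = -4.5 K, ΔS = -0.27 psu (deep − shallow).
Δρ/ρ₀ = −αΔT + βΔS = 8.10 × 10⁻⁴ − 1.998 × 10⁻⁴ = 6.102 × 10⁻⁴, so Δρ ≈ 0.6255 kg m⁻³.
N² = (g/ρ₀)·Δρ/Δz = g·(Δρ/ρ₀)/Δz = 9.8 × 6.102 × 10⁻⁴ / 36 = 1.6611 × 10⁻⁴ s⁻².
N = √(1.6611 × 10⁻⁴) = 0.012888 rad s⁻¹ → T = 2π/N = 487.52 s = 8.1253 min ≈ 8.13 min.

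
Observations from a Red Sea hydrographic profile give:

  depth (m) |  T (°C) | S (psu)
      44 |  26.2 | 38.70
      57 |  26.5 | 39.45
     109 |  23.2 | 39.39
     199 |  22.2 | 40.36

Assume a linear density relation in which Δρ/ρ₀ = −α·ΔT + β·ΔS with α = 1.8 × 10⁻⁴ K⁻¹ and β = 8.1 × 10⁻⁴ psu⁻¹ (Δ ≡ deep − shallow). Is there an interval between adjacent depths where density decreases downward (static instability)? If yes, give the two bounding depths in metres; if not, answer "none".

none

Evaluate Δρ/ρ₀ = −αΔT + βΔS across each adjacent pair:
  44–57 m: −αΔT+βΔS = −(1.8 × 10⁻⁴)(+0.3)+(8.1 × 10⁻⁴)(+0.75) = 5.5 × 10⁻⁴ → stable
  57–109 m: −αΔT+βΔS = −(1.8 × 10⁻⁴)(-3.3)+(8.1 × 10⁻⁴)(-0.06) = 5.5 × 10⁻⁴ → stable
  109–199 m: −αΔT+βΔS = −(1.8 × 10⁻⁴)(-1.0)+(8.1 × 10⁻⁴)(+0.97) = 9.7 × 10⁻⁴ → stable
Every interval has Δρ > 0: the column is stably stratified throughout.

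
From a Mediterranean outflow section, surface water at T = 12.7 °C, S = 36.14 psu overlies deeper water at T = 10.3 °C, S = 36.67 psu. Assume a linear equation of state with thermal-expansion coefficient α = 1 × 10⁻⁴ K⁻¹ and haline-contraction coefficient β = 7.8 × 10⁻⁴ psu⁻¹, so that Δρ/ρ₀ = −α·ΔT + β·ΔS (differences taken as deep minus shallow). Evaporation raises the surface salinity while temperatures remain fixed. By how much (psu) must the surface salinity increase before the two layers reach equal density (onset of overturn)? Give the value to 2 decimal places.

Neutral buoyancy requires −α(T_deep − T_surf) + β(S_deep − S_surf′) = 0.
S_surf′ = S_deep − (α/β)·ΔT = 36.67 − (1 × 10⁻⁴/7.8 × 10⁻⁴)·(-2.4) = 36.9777 psu.
Increase required: 36.9777 − 36.14 = 0.8377 psu.

0.84 psu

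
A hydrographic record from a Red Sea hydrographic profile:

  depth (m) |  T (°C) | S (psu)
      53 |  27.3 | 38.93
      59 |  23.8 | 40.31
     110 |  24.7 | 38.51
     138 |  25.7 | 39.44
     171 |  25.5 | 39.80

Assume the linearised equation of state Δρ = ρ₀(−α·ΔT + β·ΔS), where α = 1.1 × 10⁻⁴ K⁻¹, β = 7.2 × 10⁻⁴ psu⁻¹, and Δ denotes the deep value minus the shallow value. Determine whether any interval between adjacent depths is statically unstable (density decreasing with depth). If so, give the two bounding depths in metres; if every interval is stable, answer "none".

Evaluate Δρ/ρ₀ = −αΔT + βΔS across each adjacent pair:
  53–59 m: −αΔT+βΔS = −(1.1 × 10⁻⁴)(-3.5)+(7.2 × 10⁻⁴)(+1.38) = 1.4 × 10⁻³ → stable
  59–110 m: −αΔT+βΔS = −(1.1 × 10⁻⁴)(+0.9)+(7.2 × 10⁻⁴)(-1.80) = -1.4 × 10⁻³ → UNSTABLE
  110–138 m: −αΔT+βΔS = −(1.1 × 10⁻⁴)(+1.0)+(7.2 × 10⁻⁴)(+0.93) = 5.6 × 10⁻⁴ → stable
  138–171 m: −αΔT+βΔS = −(1.1 × 10⁻⁴)(-0.2)+(7.2 × 10⁻⁴)(+0.36) = 2.8 × 10⁻⁴ → stable
The 59–110 m interval has Δρ < 0: lighter water underlies denser water.

59–110 m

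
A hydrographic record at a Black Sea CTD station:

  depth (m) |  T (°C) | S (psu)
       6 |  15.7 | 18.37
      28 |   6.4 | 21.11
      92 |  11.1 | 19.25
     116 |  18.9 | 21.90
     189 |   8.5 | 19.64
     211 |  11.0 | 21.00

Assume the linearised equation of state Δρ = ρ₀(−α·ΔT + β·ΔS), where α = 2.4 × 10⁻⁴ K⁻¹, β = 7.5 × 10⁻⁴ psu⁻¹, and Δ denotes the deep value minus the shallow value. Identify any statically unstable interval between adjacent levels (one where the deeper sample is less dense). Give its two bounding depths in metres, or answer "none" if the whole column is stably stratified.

Evaluate Δρ/ρ₀ = −αΔT + βΔS across each adjacent pair:
  6–28 m: −αΔT+βΔS = −(2.4 × 10⁻⁴)(-9.3)+(7.5 × 10⁻⁴)(+2.74) = 4.3 × 10⁻³ → stable
  28–92 m: −αΔT+βΔS = −(2.4 × 10⁻⁴)(+4.7)+(7.5 × 10⁻⁴)(-1.86) = -2.5 × 10⁻³ → UNSTABLE
  92–116 m: −αΔT+βΔS = −(2.4 × 10⁻⁴)(+7.8)+(7.5 × 10⁻⁴)(+2.65) = 1.2 × 10⁻⁴ → stable
  116–189 m: −αΔT+βΔS = −(2.4 × 10⁻⁴)(-10.4)+(7.5 × 10⁻⁴)(-2.26) = 8.0 × 10⁻⁴ → stable
  189–211 m: −αΔT+βΔS = −(2.4 × 10⁻⁴)(+2.5)+(7.5 × 10⁻⁴)(+1.36) = 4.2 × 10⁻⁴ → stable
The 28–92 m interval has Δρ < 0: lighter water underlies denser water.

28–92 m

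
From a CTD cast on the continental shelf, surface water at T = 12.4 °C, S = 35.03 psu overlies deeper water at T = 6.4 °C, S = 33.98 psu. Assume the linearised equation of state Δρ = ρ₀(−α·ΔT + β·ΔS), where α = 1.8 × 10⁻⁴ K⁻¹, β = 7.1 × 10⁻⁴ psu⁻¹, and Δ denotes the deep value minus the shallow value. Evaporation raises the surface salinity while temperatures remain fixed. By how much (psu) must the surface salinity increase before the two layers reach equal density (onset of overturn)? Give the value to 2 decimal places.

Neutral buoyancy requires −α(T_deep − T_surf) + β(S_deep − S_surf′) = 0.
S_surf′ = S_deep − (α/β)·ΔT = 33.98 − (1.8 × 10⁻⁴/7.1 × 10⁻⁴)·(-6.0) = 35.5011 psu.
Increase required: 35.5011 − 35.03 = 0.4711 psu.

0.47 psu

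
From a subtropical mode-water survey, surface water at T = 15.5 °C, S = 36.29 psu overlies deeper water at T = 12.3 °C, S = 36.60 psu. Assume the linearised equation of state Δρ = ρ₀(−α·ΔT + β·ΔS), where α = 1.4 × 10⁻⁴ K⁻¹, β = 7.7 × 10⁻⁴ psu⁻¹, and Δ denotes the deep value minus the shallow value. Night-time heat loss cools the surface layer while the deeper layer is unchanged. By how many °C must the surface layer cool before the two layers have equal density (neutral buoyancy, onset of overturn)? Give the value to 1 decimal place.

4.9 °C

Neutral buoyancy requires Δρ = 0, i.e. −α(T_deep − T_surf′) + β(S_deep − S_surf) = 0.
T_surf′ = T_deep − (β/α)·ΔS = 12.3 − (7.7 × 10⁻⁴/1.4 × 10⁻⁴)·(+0.31) = 10.595 °C.
Cooling required: 15.5 − (10.595) = 4.905 °C.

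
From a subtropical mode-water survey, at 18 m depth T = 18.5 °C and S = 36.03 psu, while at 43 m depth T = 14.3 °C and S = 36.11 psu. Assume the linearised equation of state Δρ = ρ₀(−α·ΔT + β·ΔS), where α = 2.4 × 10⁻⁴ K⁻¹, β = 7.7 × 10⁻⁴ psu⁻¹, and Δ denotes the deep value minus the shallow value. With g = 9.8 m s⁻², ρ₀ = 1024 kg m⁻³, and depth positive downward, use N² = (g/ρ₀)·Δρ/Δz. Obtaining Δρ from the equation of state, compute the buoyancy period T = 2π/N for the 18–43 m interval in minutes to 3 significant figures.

ΔT = -4.2 K, ΔS = +0.08 psu (deep − shallow).
Δρ/ρ₀ = −αΔT + βΔS = 1.008 × 10⁻³ + 6.16 × 10⁻⁵ = 1.0696 × 10⁻³, so Δρ ≈ 1.095 kg m⁻³.
N² = (g/ρ₀)·Δρ/Δz = g·(Δρ/ρ₀)/Δz = 9.8 × 1.0696 × 10⁻³ / 25 = 4.1928 × 10⁻⁴ s⁻².
N = √(4.1928 × 10⁻⁴) = 0.020476 rad s⁻¹ → T = 2π/N = 306.86 s = 5.1143 min ≈ 5.11 min.

5.11 min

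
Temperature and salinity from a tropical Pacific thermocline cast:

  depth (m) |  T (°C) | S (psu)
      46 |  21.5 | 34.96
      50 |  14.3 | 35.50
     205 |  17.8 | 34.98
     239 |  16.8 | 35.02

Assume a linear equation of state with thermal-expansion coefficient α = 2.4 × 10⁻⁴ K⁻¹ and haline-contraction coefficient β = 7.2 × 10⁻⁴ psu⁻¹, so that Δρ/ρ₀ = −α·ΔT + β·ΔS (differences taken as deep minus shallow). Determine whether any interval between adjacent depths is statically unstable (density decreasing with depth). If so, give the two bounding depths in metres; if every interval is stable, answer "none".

50–205 m

Evaluate Δρ/ρ₀ = −αΔT + βΔS across each adjacent pair:
  46–50 m: −αΔT+βΔS = −(2.4 × 10⁻⁴)(-7.2)+(7.2 × 10⁻⁴)(+0.54) = 2.1 × 10⁻³ → stable
  50–205 m: −αΔT+βΔS = −(2.4 × 10⁻⁴)(+3.5)+(7.2 × 10⁻⁴)(-0.52) = -1.2 × 10⁻³ → UNSTABLE
  205–239 m: −αΔT+βΔS = −(2.4 × 10⁻⁴)(-1.0)+(7.2 × 10⁻⁴)(+0.04) = 2.7 × 10⁻⁴ → stable
The 50–205 m interval has Δρ < 0: lighter water underlies denser water.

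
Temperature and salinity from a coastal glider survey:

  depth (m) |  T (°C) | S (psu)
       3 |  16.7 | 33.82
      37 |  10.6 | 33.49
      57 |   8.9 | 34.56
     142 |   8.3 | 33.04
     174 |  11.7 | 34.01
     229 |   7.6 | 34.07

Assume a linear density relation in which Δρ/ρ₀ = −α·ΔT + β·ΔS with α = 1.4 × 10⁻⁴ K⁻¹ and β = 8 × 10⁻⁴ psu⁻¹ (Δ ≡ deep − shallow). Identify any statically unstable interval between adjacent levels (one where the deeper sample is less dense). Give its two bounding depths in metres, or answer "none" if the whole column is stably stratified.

57–142 m

Evaluate Δρ/ρ₀ = −αΔT + βΔS across each adjacent pair:
  3–37 m: −αΔT+βΔS = −(1.4 × 10⁻⁴)(-6.1)+(8 × 10⁻⁴)(-0.33) = 5.9 × 10⁻⁴ → stable
  37–57 m: −αΔT+βΔS = −(1.4 × 10⁻⁴)(-1.7)+(8 × 10⁻⁴)(+1.07) = 1.1 × 10⁻³ → stable
  57–142 m: −αΔT+βΔS = −(1.4 × 10⁻⁴)(-0.6)+(8 × 10⁻⁴)(-1.52) = -1.1 × 10⁻³ → UNSTABLE
  142–174 m: −αΔT+βΔS = −(1.4 × 10⁻⁴)(+3.4)+(8 × 10⁻⁴)(+0.97) = 3.0 × 10⁻⁴ → stable
  174–229 m: −αΔT+βΔS = −(1.4 × 10⁻⁴)(-4.1)+(8 × 10⁻⁴)(+0.06) = 6.2 × 10⁻⁴ → stable
The 57–142 m interval has Δρ < 0: lighter water underlies denser water.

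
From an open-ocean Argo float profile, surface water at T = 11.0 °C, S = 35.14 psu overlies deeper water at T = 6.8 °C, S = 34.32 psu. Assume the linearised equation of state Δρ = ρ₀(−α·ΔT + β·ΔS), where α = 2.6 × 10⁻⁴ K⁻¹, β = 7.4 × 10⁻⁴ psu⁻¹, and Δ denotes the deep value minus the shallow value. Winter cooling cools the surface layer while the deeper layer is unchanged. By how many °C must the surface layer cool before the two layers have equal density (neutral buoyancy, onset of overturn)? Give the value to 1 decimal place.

Neutral buoyancy requires Δρ = 0, i.e. −α(T_deep − T_surf′) + β(S_deep − S_surf) = 0.
T_surf′ = T_deep − (β/α)·ΔS = 6.8 − (7.4 × 10⁻⁴/2.6 × 10⁻⁴)·(-0.82) = 9.134 °C.
Cooling required: 11.0 − (9.134) = 1.866 °C.

1.9 °C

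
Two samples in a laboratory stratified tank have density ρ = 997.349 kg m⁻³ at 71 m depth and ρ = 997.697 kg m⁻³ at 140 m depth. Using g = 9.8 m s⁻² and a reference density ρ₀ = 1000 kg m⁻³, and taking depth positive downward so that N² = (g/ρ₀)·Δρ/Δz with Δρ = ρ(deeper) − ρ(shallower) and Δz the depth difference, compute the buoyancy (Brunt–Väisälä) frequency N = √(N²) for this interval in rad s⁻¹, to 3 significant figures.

7.03 × 10⁻³ rad s⁻¹

Δρ = 997.697 − 997.349 = 0.348 kg m⁻³ over Δz = 140 − 71 = 69 m.
N² = (9.8/1000) × (0.348/69) = 4.9426 × 10⁻⁵ s⁻².
N = √(4.9426 × 10⁻⁵) = 7.0304 × 10⁻³ rad s⁻¹ ≈ 7.03 × 10⁻³ rad s⁻¹.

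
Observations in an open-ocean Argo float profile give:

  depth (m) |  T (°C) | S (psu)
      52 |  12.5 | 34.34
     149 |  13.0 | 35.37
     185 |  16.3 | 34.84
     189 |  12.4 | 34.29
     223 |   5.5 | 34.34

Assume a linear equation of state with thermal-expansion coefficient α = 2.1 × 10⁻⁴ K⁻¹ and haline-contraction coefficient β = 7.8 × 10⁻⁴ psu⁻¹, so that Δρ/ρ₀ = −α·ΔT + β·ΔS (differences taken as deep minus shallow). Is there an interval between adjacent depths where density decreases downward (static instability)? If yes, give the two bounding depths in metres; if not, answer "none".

149–185 m

Evaluate Δρ/ρ₀ = −αΔT + βΔS across each adjacent pair:
  52–149 m: −αΔT+βΔS = −(2.1 × 10⁻⁴)(+0.5)+(7.8 × 10⁻⁴)(+1.03) = 7.0 × 10⁻⁴ → stable
  149–185 m: −αΔT+βΔS = −(2.1 × 10⁻⁴)(+3.3)+(7.8 × 10⁻⁴)(-0.53) = -1.1 × 10⁻³ → UNSTABLE
  185–189 m: −αΔT+βΔS = −(2.1 × 10⁻⁴)(-3.9)+(7.8 × 10⁻⁴)(-0.55) = 3.9 × 10⁻⁴ → stable
  189–223 m: −αΔT+βΔS = −(2.1 × 10⁻⁴)(-6.9)+(7.8 × 10⁻⁴)(+0.05) = 1.5 × 10⁻³ → stable
The 149–185 m interval has Δρ < 0: lighter water underlies denser water.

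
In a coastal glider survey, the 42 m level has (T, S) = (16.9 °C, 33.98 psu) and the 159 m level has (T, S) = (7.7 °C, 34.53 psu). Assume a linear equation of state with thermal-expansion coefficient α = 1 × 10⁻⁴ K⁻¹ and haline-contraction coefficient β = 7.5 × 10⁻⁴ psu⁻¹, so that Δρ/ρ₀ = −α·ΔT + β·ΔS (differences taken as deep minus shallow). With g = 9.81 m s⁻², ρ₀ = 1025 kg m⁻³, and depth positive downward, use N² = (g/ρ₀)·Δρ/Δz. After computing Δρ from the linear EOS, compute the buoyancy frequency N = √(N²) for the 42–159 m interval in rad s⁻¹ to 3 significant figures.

0.0106 rad s⁻¹

ΔT = -9.2 K, ΔS = +0.55 psu (deep − shallow).
Δρ/ρ₀ = −αΔT + βΔS = 9.20 × 10⁻⁴ + 4.125 × 10⁻⁴ = 1.3325 × 10⁻³, so Δρ ≈ 1.366 kg m⁻³.
N² = (g/ρ₀)·Δρ/Δz = g·(Δρ/ρ₀)/Δz = 9.81 × 1.3325 × 10⁻³ / 117 = 1.1173 × 10⁻⁴ s⁻².
N = √(1.1173 × 10⁻⁴) = 0.010570 rad s⁻¹ ≈ 0.0106 rad s⁻¹.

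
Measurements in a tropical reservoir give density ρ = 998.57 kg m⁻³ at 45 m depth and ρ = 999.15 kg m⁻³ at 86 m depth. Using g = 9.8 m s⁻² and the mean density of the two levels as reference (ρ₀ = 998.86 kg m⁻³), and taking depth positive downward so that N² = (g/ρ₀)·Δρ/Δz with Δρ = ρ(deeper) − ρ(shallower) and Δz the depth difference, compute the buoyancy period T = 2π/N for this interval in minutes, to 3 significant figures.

Δρ = 999.15 − 998.57 = 0.58 kg m⁻³ over Δz = 86 − 45 = 41 m.
N² = (9.8/998.86) × (0.58/41) = 1.3879 × 10⁻⁴ s⁻².
N = √(1.3879 × 10⁻⁴) = 0.011781 rad s⁻¹, so T = 2π/N = 533.33 s = 8.8888 min ≈ 8.89 min.

8.89 min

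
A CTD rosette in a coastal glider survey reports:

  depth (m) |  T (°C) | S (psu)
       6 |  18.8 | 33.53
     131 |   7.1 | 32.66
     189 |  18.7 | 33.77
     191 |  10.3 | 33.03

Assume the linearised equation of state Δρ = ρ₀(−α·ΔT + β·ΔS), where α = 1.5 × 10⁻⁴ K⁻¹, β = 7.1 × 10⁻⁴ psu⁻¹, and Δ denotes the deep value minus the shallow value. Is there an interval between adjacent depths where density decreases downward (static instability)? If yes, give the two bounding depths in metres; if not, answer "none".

Evaluate Δρ/ρ₀ = −αΔT + βΔS across each adjacent pair:
  6–131 m: −αΔT+βΔS = −(1.5 × 10⁻⁴)(-11.7)+(7.1 × 10⁻⁴)(-0.87) = 1.1 × 10⁻³ → stable
  131–189 m: −αΔT+βΔS = −(1.5 × 10⁻⁴)(+11.6)+(7.1 × 10⁻⁴)(+1.11) = -9.5 × 10⁻⁴ → UNSTABLE
  189–191 m: −αΔT+βΔS = −(1.5 × 10⁻⁴)(-8.4)+(7.1 × 10⁻⁴)(-0.74) = 7.3 × 10⁻⁴ → stable
The 131–189 m interval has Δρ < 0: lighter water underlies denser water.

131–189 m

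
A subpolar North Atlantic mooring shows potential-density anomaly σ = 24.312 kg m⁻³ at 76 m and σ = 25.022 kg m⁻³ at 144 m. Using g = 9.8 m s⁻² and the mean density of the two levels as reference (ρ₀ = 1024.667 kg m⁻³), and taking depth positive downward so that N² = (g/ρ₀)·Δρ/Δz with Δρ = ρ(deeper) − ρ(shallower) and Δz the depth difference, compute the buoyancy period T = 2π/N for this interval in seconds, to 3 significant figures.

629 s

Δρ = 1025.022 − 1024.312 = 0.710 kg m⁻³ over Δz = 144 − 76 = 68 m.
N² = (9.8/1024.667) × (0.710/68) = 9.9860 × 10⁻⁵ s⁻².
N = √(9.9860 × 10⁻⁵) = 9.9930 × 10⁻³ rad s⁻¹, so T = 2π/N = 628.76 s ≈ 629 s.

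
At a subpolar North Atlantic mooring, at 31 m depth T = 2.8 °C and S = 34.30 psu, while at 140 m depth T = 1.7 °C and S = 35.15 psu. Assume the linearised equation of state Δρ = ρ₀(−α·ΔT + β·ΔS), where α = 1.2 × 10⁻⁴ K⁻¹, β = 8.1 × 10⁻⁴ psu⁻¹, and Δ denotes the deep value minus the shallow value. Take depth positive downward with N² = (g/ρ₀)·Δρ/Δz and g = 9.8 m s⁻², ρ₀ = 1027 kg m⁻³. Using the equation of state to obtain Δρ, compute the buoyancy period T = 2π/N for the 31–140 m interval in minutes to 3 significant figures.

12.2 min

ΔT = -1.1 K, ΔS = +0.85 psu (deep − shallow).
Δρ/ρ₀ = −αΔT + βΔS = 1.32 × 10⁻⁴ + 6.885 × 10⁻⁴ = 8.205 × 10⁻⁴, so Δρ ≈ 0.8427 kg m⁻³.
N² = (g/ρ₀)·Δρ/Δz = g·(Δρ/ρ₀)/Δz = 9.8 × 8.205 × 10⁻⁴ / 109 = 7.3770 × 10⁻⁵ s⁻².
N = √(7.3770 × 10⁻⁵) = 8.5889 × 10⁻³ rad s⁻¹ → T = 2π/N = 731.55 s = 12.192 min ≈ 12.2 min.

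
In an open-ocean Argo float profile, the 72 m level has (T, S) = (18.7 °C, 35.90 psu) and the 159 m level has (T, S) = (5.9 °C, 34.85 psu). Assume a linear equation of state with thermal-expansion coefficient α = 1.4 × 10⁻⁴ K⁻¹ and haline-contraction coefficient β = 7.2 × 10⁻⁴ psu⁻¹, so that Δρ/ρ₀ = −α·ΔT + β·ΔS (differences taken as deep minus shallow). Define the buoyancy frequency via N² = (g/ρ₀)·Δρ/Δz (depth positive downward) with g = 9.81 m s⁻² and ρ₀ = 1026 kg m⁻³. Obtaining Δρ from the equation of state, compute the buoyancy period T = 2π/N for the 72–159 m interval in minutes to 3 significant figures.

ΔT = -12.8 K, ΔS = -1.05 psu (deep − shallow).
Δρ/ρ₀ = −αΔT + βΔS = 1.792 × 10⁻³ − 7.56 × 10⁻⁴ = 1.036 × 10⁻³, so Δρ ≈ 1.063 kg m⁻³.
N² = (g/ρ₀)·Δρ/Δz = g·(Δρ/ρ₀)/Δz = 9.81 × 1.036 × 10⁻³ / 87 = 1.1682 × 10⁻⁴ s⁻².
N = √(1.1682 × 10⁻⁴) = 0.010808 rad s⁻¹ → T = 2π/N = 581.35 s = 9.6892 min ≈ 9.69 min.

9.69 min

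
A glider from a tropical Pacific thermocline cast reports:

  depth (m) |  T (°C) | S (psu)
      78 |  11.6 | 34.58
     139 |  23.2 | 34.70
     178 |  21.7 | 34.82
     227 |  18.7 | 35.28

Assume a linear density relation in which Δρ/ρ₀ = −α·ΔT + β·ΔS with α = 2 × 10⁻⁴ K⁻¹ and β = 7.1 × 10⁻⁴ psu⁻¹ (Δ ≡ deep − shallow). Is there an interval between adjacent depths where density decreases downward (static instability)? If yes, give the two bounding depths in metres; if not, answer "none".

Evaluate Δρ/ρ₀ = −αΔT + βΔS across each adjacent pair:
  78–139 m: −αΔT+βΔS = −(2 × 10⁻⁴)(+11.6)+(7.1 × 10⁻⁴)(+0.12) = -2.2 × 10⁻³ → UNSTABLE
  139–178 m: −αΔT+βΔS = −(2 × 10⁻⁴)(-1.5)+(7.1 × 10⁻⁴)(+0.12) = 3.9 × 10⁻⁴ → stable
  178–227 m: −αΔT+βΔS = −(2 × 10⁻⁴)(-3.0)+(7.1 × 10⁻⁴)(+0.46) = 9.3 × 10⁻⁴ → stable
The 78–139 m interval has Δρ < 0: lighter water underlies denser water.

78–139 m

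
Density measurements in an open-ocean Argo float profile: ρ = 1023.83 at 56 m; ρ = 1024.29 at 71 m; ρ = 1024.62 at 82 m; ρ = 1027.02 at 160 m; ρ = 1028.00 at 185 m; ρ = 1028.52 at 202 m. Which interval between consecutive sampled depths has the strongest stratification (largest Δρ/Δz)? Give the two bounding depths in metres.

160–185 m

Compute the density gradient over each adjacent pair:
  56–71 m: Δρ/Δz = 0.46/15 = 0.031 kg m⁻⁴
  71–82 m: Δρ/Δz = 0.33/11 = 0.030 kg m⁻⁴
  82–160 m: Δρ/Δz = 2.40/78 = 0.031 kg m⁻⁴
  160–185 m: Δρ/Δz = 0.98/25 = 0.039 kg m⁻⁴
  185–202 m: Δρ/Δz = 0.52/17 = 0.031 kg m⁻⁴
The largest gradient is in the 160–185 m interval — the pycnocline.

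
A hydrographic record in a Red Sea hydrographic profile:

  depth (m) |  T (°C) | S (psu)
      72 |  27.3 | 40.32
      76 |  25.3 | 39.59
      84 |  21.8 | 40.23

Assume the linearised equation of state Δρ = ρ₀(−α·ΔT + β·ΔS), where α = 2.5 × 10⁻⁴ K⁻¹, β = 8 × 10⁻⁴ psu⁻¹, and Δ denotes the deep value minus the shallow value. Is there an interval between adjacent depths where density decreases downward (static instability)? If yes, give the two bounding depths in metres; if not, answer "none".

72–76 m

Evaluate Δρ/ρ₀ = −αΔT + βΔS across each adjacent pair:
  72–76 m: −αΔT+βΔS = −(2.5 × 10⁻⁴)(-2.0)+(8 × 10⁻⁴)(-0.73) = -8.4 × 10⁻⁵ → UNSTABLE
  76–84 m: −αΔT+βΔS = −(2.5 × 10⁻⁴)(-3.5)+(8 × 10⁻⁴)(+0.64) = 1.4 × 10⁻³ → stable
The 72–76 m interval has Δρ < 0: lighter water underlies denser water.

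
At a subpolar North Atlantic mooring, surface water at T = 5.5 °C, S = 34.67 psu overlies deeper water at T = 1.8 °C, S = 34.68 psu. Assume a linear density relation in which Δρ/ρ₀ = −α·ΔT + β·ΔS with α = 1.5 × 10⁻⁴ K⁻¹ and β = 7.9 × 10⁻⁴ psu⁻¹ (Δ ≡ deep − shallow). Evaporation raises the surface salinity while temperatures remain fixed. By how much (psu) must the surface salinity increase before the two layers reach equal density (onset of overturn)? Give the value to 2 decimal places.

0.71 psu

Neutral buoyancy requires −α(T_deep − T_surf) + β(S_deep − S_surf′) = 0.
S_surf′ = S_deep − (α/β)·ΔT = 34.68 − (1.5 × 10⁻⁴/7.9 × 10⁻⁴)·(-3.7) = 35.3825 psu.
Increase required: 35.3825 − 34.67 = 0.7125 psu.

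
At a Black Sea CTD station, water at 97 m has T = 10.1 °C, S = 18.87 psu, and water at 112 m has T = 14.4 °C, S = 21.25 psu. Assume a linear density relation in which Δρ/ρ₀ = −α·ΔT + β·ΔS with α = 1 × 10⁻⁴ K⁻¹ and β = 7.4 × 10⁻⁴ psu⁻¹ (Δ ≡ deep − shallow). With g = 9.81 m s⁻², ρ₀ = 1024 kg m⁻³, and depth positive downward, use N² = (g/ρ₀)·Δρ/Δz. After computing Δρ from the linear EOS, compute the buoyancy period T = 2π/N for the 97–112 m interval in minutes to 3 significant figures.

ΔT = +4.3 K, ΔS = +2.38 psu (deep − shallow).
Δρ/ρ₀ = −αΔT + βΔS = -4.30 × 10⁻⁴ + 1.7612 × 10⁻³ = 1.3312 × 10⁻³, so Δρ ≈ 1.363 kg m⁻³.
N² = (g/ρ₀)·Δρ/Δz = g·(Δρ/ρ₀)/Δz = 9.81 × 1.3312 × 10⁻³ / 15 = 8.7060 × 10⁻⁴ s⁻².
N = √(8.7060 × 10⁻⁴) = 0.029506 rad s⁻¹ → T = 2π/N = 212.95 s = 3.5492 min ≈ 3.55 min.

3.55 min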